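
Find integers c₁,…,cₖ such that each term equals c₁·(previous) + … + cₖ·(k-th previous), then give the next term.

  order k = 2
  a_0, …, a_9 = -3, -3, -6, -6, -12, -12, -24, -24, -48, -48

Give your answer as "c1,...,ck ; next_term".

  a_2 = 0·-3 + 2·-3 = -6
  a_3 = 0·-6 + 2·-3 = -6
  a_4 = 0·-6 + 2·-6 = -12
  a_5 = 0·-12 + 2·-6 = -12
  a_6 = 0·-12 + 2·-12 = -24
  a_7 = 0·-24 + 2·-12 = -24
  a_8 = 0·-24 + 2·-24 = -48
  a_9 = 0·-48 + 2·-24 = -48
  a_10 = 0·-48 + 2·-48 = -96

0,2 ; -96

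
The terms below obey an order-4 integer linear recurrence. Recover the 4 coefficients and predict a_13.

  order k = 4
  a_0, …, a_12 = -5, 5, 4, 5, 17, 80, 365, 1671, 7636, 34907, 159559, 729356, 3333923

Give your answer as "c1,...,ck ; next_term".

4,3,-2,1 ; 15239549

  a_4 = 4·5 + 3·4 + -2·5 + 1·-5 = 17
  a_5 = 4·17 + 3·5 + -2·4 + 1·5 = 80
  a_6 = 4·80 + 3·17 + -2·5 + 1·4 = 365
  a_7 = 4·365 + 3·80 + -2·17 + 1·5 = 1671
  a_8 = 4·1671 + 3·365 + -2·80 + 1·17 = 7636
  a_9 = 4·7636 + 3·1671 + -2·365 + 1·80 = 34907
  a_10 = 4·34907 + 3·7636 + -2·1671 + 1·365 = 159559
  a_11 = 4·159559 + 3·34907 + -2·7636 + 1·1671 = 729356
  a_12 = 4·729356 + 3·159559 + -2·34907 + 1·7636 = 3333923
  a_13 = 4·3333923 + 3·729356 + -2·159559 + 1·34907 = 15239549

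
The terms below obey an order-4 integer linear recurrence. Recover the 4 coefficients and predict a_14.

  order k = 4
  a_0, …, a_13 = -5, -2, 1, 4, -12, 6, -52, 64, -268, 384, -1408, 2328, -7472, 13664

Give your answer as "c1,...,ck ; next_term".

0,4,-2,4 ; -40176

  a_4 = 0·4 + 4·1 + -2·-2 + 4·-5 = -12
  a_5 = 0·-12 + 4·4 + -2·1 + 4·-2 = 6
  a_6 = 0·6 + 4·-12 + -2·4 + 4·1 = -52
  a_7 = 0·-52 + 4·6 + -2·-12 + 4·4 = 64
  a_8 = 0·64 + 4·-52 + -2·6 + 4·-12 = -268
  a_9 = 0·-268 + 4·64 + -2·-52 + 4·6 = 384
  a_10 = 0·384 + 4·-268 + -2·64 + 4·-52 = -1408
  a_11 = 0·-1408 + 4·384 + -2·-268 + 4·64 = 2328
  a_12 = 0·2328 + 4·-1408 + -2·384 + 4·-268 = -7472
  a_13 = 0·-7472 + 4·2328 + -2·-1408 + 4·384 = 13664
  a_14 = 0·13664 + 4·-7472 + -2·2328 + 4·-1408 = -40176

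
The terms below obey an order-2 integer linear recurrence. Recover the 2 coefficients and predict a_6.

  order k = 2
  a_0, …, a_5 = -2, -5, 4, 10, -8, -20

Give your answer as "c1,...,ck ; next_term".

0,-2 ; 16

  a_2 = 0·-5 + -2·-2 = 4
  a_3 = 0·4 + -2·-5 = 10
  a_4 = 0·10 + -2·4 = -8
  a_5 = 0·-8 + -2·10 = -20
  a_6 = 0·-20 + -2·-8 = 16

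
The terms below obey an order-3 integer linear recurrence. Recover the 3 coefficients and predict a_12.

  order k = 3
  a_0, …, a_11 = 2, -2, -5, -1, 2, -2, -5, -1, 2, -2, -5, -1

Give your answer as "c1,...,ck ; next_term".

1,-1,1 ; 2

  a_3 = 1·-5 + -1·-2 + 1·2 = -1
  a_4 = 1·-1 + -1·-5 + 1·-2 = 2
  a_5 = 1·2 + -1·-1 + 1·-5 = -2
  a_6 = 1·-2 + -1·2 + 1·-1 = -5
  a_7 = 1·-5 + -1·-2 + 1·2 = -1
  a_8 = 1·-1 + -1·-5 + 1·-2 = 2
  a_9 = 1·2 + -1·-1 + 1·-5 = -2
  a_10 = 1·-2 + -1·2 + 1·-1 = -5
  a_11 = 1·-5 + -1·-2 + 1·2 = -1
  a_12 = 1·-1 + -1·-5 + 1·-2 = 2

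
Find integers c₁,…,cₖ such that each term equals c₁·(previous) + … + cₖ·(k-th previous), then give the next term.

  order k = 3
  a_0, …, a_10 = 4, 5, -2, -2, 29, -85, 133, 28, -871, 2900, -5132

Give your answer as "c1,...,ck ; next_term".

  a_3 = -3·-2 + -4·5 + 3·4 = -2
  a_4 = -3·-2 + -4·-2 + 3·5 = 29
  a_5 = -3·29 + -4·-2 + 3·-2 = -85
  a_6 = -3·-85 + -4·29 + 3·-2 = 133
  a_7 = -3·133 + -4·-85 + 3·29 = 28
  a_8 = -3·28 + -4·133 + 3·-85 = -871
  a_9 = -3·-871 + -4·28 + 3·133 = 2900
  a_10 = -3·2900 + -4·-871 + 3·28 = -5132
  a_11 = -3·-5132 + -4·2900 + 3·-871 = 1183

-3,-4,3 ; 1183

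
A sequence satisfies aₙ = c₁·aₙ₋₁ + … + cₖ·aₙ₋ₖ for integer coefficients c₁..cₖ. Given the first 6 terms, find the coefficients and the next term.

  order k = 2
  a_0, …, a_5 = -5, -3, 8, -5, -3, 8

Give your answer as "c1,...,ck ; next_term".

-1,-1 ; -5

  a_2 = -1·-3 + -1·-5 = 8
  a_3 = -1·8 + -1·-3 = -5
  a_4 = -1·-5 + -1·8 = -3
  a_5 = -1·-3 + -1·-5 = 8
  a_6 = -1·8 + -1·-3 = -5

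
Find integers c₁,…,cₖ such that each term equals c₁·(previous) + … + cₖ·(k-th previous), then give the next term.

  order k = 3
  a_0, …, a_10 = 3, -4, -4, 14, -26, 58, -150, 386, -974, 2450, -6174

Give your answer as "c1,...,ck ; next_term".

-3,-2,-2 ; 15570

  a_3 = -3·-4 + -2·-4 + -2·3 = 14
  a_4 = -3·14 + -2·-4 + -2·-4 = -26
  a_5 = -3·-26 + -2·14 + -2·-4 = 58
  a_6 = -3·58 + -2·-26 + -2·14 = -150
  a_7 = -3·-150 + -2·58 + -2·-26 = 386
  a_8 = -3·386 + -2·-150 + -2·58 = -974
  a_9 = -3·-974 + -2·386 + -2·-150 = 2450
  a_10 = -3·2450 + -2·-974 + -2·386 = -6174
  a_11 = -3·-6174 + -2·2450 + -2·-974 = 15570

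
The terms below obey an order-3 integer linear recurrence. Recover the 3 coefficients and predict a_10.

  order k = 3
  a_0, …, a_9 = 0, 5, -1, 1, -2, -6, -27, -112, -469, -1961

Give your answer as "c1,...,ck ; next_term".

  a_3 = 4·-1 + 1·5 + -1·0 = 1
  a_4 = 4·1 + 1·-1 + -1·5 = -2
  a_5 = 4·-2 + 1·1 + -1·-1 = -6
  a_6 = 4·-6 + 1·-2 + -1·1 = -27
  a_7 = 4·-27 + 1·-6 + -1·-2 = -112
  a_8 = 4·-112 + 1·-27 + -1·-6 = -469
  a_9 = 4·-469 + 1·-112 + -1·-27 = -1961
  a_10 = 4·-1961 + 1·-469 + -1·-112 = -8201

4,1,-1 ; -8201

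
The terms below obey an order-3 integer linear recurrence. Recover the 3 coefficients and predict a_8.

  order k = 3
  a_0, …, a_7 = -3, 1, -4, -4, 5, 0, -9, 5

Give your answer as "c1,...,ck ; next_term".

0,-1,1 ; 9

  a_3 = 0·-4 + -1·1 + 1·-3 = -4
  a_4 = 0·-4 + -1·-4 + 1·1 = 5
  a_5 = 0·5 + -1·-4 + 1·-4 = 0
  a_6 = 0·0 + -1·5 + 1·-4 = -9
  a_7 = 0·-9 + -1·0 + 1·5 = 5
  a_8 = 0·5 + -1·-9 + 1·0 = 9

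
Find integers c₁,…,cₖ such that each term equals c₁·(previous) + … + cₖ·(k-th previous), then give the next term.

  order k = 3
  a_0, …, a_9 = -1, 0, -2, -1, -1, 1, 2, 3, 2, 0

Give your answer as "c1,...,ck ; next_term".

1,0,-1 ; -3

  a_3 = 1·-2 + 0·0 + -1·-1 = -1
  a_4 = 1·-1 + 0·-2 + -1·0 = -1
  a_5 = 1·-1 + 0·-1 + -1·-2 = 1
  a_6 = 1·1 + 0·-1 + -1·-1 = 2
  a_7 = 1·2 + 0·1 + -1·-1 = 3
  a_8 = 1·3 + 0·2 + -1·1 = 2
  a_9 = 1·2 + 0·3 + -1·2 = 0
  a_10 = 1·0 + 0·2 + -1·3 = -3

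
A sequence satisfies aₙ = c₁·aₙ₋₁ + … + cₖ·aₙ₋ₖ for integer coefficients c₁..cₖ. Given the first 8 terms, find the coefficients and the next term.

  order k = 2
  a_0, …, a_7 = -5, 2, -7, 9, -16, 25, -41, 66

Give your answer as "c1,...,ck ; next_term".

-1,1 ; -107

  a_2 = -1·2 + 1·-5 = -7
  a_3 = -1·-7 + 1·2 = 9
  a_4 = -1·9 + 1·-7 = -16
  a_5 = -1·-16 + 1·9 = 25
  a_6 = -1·25 + 1·-16 = -41
  a_7 = -1·-41 + 1·25 = 66
  a_8 = -1·66 + 1·-41 = -107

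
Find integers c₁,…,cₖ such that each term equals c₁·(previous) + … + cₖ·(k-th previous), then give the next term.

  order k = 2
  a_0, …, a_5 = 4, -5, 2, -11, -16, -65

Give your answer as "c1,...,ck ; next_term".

2,3 ; -178

  a_2 = 2·-5 + 3·4 = 2
  a_3 = 2·2 + 3·-5 = -11
  a_4 = 2·-11 + 3·2 = -16
  a_5 = 2·-16 + 3·-11 = -65
  a_6 = 2·-65 + 3·-16 = -178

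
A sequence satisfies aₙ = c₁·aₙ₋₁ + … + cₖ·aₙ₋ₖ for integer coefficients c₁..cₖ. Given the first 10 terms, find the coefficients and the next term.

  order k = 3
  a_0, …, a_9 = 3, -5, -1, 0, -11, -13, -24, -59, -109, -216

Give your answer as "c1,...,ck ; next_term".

1,1,2 ; -443

  a_3 = 1·-1 + 1·-5 + 2·3 = 0
  a_4 = 1·0 + 1·-1 + 2·-5 = -11
  a_5 = 1·-11 + 1·0 + 2·-1 = -13
  a_6 = 1·-13 + 1·-11 + 2·0 = -24
  a_7 = 1·-24 + 1·-13 + 2·-11 = -59
  a_8 = 1·-59 + 1·-24 + 2·-13 = -109
  a_9 = 1·-109 + 1·-59 + 2·-24 = -216
  a_10 = 1·-216 + 1·-109 + 2·-59 = -443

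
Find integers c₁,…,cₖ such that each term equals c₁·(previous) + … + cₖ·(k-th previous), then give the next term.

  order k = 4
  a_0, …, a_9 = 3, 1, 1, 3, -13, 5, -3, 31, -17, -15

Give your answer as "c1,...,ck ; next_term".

  a_4 = -1·3 + -1·1 + -3·1 + -2·3 = -13
  a_5 = -1·-13 + -1·3 + -3·1 + -2·1 = 5
  a_6 = -1·5 + -1·-13 + -3·3 + -2·1 = -3
  a_7 = -1·-3 + -1·5 + -3·-13 + -2·3 = 31
  a_8 = -1·31 + -1·-3 + -3·5 + -2·-13 = -17
  a_9 = -1·-17 + -1·31 + -3·-3 + -2·5 = -15
  a_10 = -1·-15 + -1·-17 + -3·31 + -2·-3 = -55

-1,-1,-3,-2 ; -55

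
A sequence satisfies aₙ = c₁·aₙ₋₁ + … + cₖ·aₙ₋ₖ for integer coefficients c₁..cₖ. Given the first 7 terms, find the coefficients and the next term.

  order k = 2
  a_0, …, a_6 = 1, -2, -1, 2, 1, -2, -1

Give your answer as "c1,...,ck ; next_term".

0,-1 ; 2

  a_2 = 0·-2 + -1·1 = -1
  a_3 = 0·-1 + -1·-2 = 2
  a_4 = 0·2 + -1·-1 = 1
  a_5 = 0·1 + -1·2 = -2
  a_6 = 0·-2 + -1·1 = -1
  a_7 = 0·-1 + -1·-2 = 2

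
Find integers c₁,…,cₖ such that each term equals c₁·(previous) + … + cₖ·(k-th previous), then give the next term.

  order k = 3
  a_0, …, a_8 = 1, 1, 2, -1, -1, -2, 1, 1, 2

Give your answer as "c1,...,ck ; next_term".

  a_3 = 0·2 + 0·1 + -1·1 = -1
  a_4 = 0·-1 + 0·2 + -1·1 = -1
  a_5 = 0·-1 + 0·-1 + -1·2 = -2
  a_6 = 0·-2 + 0·-1 + -1·-1 = 1
  a_7 = 0·1 + 0·-2 + -1·-1 = 1
  a_8 = 0·1 + 0·1 + -1·-2 = 2
  a_9 = 0·2 + 0·1 + -1·1 = -1

0,0,-1 ; -1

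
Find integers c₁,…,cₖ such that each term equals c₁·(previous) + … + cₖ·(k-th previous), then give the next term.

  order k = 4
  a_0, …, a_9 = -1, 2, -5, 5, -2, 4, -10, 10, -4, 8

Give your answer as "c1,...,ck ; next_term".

0,0,0,2 ; -20

  a_4 = 0·5 + 0·-5 + 0·2 + 2·-1 = -2
  a_5 = 0·-2 + 0·5 + 0·-5 + 2·2 = 4
  a_6 = 0·4 + 0·-2 + 0·5 + 2·-5 = -10
  a_7 = 0·-10 + 0·4 + 0·-2 + 2·5 = 10
  a_8 = 0·10 + 0·-10 + 0·4 + 2·-2 = -4
  a_9 = 0·-4 + 0·10 + 0·-10 + 2·4 = 8
  a_10 = 0·8 + 0·-4 + 0·10 + 2·-10 = -20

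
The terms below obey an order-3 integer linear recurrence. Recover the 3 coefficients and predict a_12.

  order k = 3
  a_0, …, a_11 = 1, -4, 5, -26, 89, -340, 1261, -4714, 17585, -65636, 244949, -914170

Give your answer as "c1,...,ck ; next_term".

-3,3,1 ; 3411721

  a_3 = -3·5 + 3·-4 + 1·1 = -26
  a_4 = -3·-26 + 3·5 + 1·-4 = 89
  a_5 = -3·89 + 3·-26 + 1·5 = -340
  a_6 = -3·-340 + 3·89 + 1·-26 = 1261
  a_7 = -3·1261 + 3·-340 + 1·89 = -4714
  a_8 = -3·-4714 + 3·1261 + 1·-340 = 17585
  a_9 = -3·17585 + 3·-4714 + 1·1261 = -65636
  a_10 = -3·-65636 + 3·17585 + 1·-4714 = 244949
  a_11 = -3·244949 + 3·-65636 + 1·17585 = -914170
  a_12 = -3·-914170 + 3·244949 + 1·-65636 = 3411721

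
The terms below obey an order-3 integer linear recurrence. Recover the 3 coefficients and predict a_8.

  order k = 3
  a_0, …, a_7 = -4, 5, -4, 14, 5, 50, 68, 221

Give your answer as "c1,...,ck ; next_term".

  a_3 = 2·-4 + 2·5 + -3·-4 = 14
  a_4 = 2·14 + 2·-4 + -3·5 = 5
  a_5 = 2·5 + 2·14 + -3·-4 = 50
  a_6 = 2·50 + 2·5 + -3·14 = 68
  a_7 = 2·68 + 2·50 + -3·5 = 221
  a_8 = 2·221 + 2·68 + -3·50 = 428

2,2,-3 ; 428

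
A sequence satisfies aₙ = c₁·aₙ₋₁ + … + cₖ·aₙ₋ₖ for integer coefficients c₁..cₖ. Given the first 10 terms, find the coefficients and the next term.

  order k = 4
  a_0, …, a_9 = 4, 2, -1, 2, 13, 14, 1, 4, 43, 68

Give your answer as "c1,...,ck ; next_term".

  a_4 = 1·2 + -1·-1 + 1·2 + 2·4 = 13
  a_5 = 1·13 + -1·2 + 1·-1 + 2·2 = 14
  a_6 = 1·14 + -1·13 + 1·2 + 2·-1 = 1
  a_7 = 1·1 + -1·14 + 1·13 + 2·2 = 4
  a_8 = 1·4 + -1·1 + 1·14 + 2·13 = 43
  a_9 = 1·43 + -1·4 + 1·1 + 2·14 = 68
  a_10 = 1·68 + -1·43 + 1·4 + 2·1 = 31

1,-1,1,2 ; 31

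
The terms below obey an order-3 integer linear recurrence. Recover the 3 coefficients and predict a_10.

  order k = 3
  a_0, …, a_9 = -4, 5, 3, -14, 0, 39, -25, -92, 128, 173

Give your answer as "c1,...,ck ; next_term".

-1,-3,-1 ; -465

  a_3 = -1·3 + -3·5 + -1·-4 = -14
  a_4 = -1·-14 + -3·3 + -1·5 = 0
  a_5 = -1·0 + -3·-14 + -1·3 = 39
  a_6 = -1·39 + -3·0 + -1·-14 = -25
  a_7 = -1·-25 + -3·39 + -1·0 = -92
  a_8 = -1·-92 + -3·-25 + -1·39 = 128
  a_9 = -1·128 + -3·-92 + -1·-25 = 173
  a_10 = -1·173 + -3·128 + -1·-92 = -465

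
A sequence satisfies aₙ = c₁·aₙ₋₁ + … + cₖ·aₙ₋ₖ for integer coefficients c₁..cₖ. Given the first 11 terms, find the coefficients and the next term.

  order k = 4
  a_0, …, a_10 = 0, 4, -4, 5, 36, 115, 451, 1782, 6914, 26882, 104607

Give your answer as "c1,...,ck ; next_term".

  a_4 = 4·5 + -1·-4 + 3·4 + -3·0 = 36
  a_5 = 4·36 + -1·5 + 3·-4 + -3·4 = 115
  a_6 = 4·115 + -1·36 + 3·5 + -3·-4 = 451
  a_7 = 4·451 + -1·115 + 3·36 + -3·5 = 1782
  a_8 = 4·1782 + -1·451 + 3·115 + -3·36 = 6914
  a_9 = 4·6914 + -1·1782 + 3·451 + -3·115 = 26882
  a_10 = 4·26882 + -1·6914 + 3·1782 + -3·451 = 104607
  a_11 = 4·104607 + -1·26882 + 3·6914 + -3·1782 = 406942

4,-1,3,-3 ; 406942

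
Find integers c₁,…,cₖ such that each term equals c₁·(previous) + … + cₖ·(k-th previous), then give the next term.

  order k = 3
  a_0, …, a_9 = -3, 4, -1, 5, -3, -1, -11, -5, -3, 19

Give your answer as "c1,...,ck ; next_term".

  a_3 = 1·-1 + 0·4 + -2·-3 = 5
  a_4 = 1·5 + 0·-1 + -2·4 = -3
  a_5 = 1·-3 + 0·5 + -2·-1 = -1
  a_6 = 1·-1 + 0·-3 + -2·5 = -11
  a_7 = 1·-11 + 0·-1 + -2·-3 = -5
  a_8 = 1·-5 + 0·-11 + -2·-1 = -3
  a_9 = 1·-3 + 0·-5 + -2·-11 = 19
  a_10 = 1·19 + 0·-3 + -2·-5 = 29

1,0,-2 ; 29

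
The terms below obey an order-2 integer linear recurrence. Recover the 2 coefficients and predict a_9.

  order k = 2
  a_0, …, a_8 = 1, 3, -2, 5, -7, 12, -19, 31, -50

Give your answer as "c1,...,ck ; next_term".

-1,1 ; 81

  a_2 = -1·3 + 1·1 = -2
  a_3 = -1·-2 + 1·3 = 5
  a_4 = -1·5 + 1·-2 = -7
  a_5 = -1·-7 + 1·5 = 12
  a_6 = -1·12 + 1·-7 = -19
  a_7 = -1·-19 + 1·12 = 31
  a_8 = -1·31 + 1·-19 = -50
  a_9 = -1·-50 + 1·31 = 81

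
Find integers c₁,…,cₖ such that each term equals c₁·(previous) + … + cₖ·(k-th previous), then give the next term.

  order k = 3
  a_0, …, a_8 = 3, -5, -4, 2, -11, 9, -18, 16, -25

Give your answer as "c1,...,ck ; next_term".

  a_3 = -1·-4 + 1·-5 + 1·3 = 2
  a_4 = -1·2 + 1·-4 + 1·-5 = -11
  a_5 = -1·-11 + 1·2 + 1·-4 = 9
  a_6 = -1·9 + 1·-11 + 1·2 = -18
  a_7 = -1·-18 + 1·9 + 1·-11 = 16
  a_8 = -1·16 + 1·-18 + 1·9 = -25
  a_9 = -1·-25 + 1·16 + 1·-18 = 23

-1,1,1 ; 23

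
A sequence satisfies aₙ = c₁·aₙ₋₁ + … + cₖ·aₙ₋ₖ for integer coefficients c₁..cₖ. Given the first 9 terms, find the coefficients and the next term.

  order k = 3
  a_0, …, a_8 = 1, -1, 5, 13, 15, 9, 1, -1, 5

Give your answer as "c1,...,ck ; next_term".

  a_3 = 2·5 + -2·-1 + 1·1 = 13
  a_4 = 2·13 + -2·5 + 1·-1 = 15
  a_5 = 2·15 + -2·13 + 1·5 = 9
  a_6 = 2·9 + -2·15 + 1·13 = 1
  a_7 = 2·1 + -2·9 + 1·15 = -1
  a_8 = 2·-1 + -2·1 + 1·9 = 5
  a_9 = 2·5 + -2·-1 + 1·1 = 13

2,-2,1 ; 13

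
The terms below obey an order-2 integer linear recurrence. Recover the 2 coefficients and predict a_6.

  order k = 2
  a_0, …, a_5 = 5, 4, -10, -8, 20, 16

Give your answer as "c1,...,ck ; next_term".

0,-2 ; -40

  a_2 = 0·4 + -2·5 = -10
  a_3 = 0·-10 + -2·4 = -8
  a_4 = 0·-8 + -2·-10 = 20
  a_5 = 0·20 + -2·-8 = 16
  a_6 = 0·16 + -2·20 = -40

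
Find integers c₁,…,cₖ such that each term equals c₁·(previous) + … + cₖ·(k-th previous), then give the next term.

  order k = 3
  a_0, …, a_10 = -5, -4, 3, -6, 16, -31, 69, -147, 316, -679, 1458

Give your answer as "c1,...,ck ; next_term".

  a_3 = -1·3 + 2·-4 + -1·-5 = -6
  a_4 = -1·-6 + 2·3 + -1·-4 = 16
  a_5 = -1·16 + 2·-6 + -1·3 = -31
  a_6 = -1·-31 + 2·16 + -1·-6 = 69
  a_7 = -1·69 + 2·-31 + -1·16 = -147
  a_8 = -1·-147 + 2·69 + -1·-31 = 316
  a_9 = -1·316 + 2·-147 + -1·69 = -679
  a_10 = -1·-679 + 2·316 + -1·-147 = 1458
  a_11 = -1·1458 + 2·-679 + -1·316 = -3132

-1,2,-1 ; -3132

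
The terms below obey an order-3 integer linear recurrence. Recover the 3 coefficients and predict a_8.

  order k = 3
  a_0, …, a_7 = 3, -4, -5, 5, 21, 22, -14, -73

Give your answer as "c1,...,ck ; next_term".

  a_3 = 2·-5 + -3·-4 + 1·3 = 5
  a_4 = 2·5 + -3·-5 + 1·-4 = 21
  a_5 = 2·21 + -3·5 + 1·-5 = 22
  a_6 = 2·22 + -3·21 + 1·5 = -14
  a_7 = 2·-14 + -3·22 + 1·21 = -73
  a_8 = 2·-73 + -3·-14 + 1·22 = -82

2,-3,1 ; -82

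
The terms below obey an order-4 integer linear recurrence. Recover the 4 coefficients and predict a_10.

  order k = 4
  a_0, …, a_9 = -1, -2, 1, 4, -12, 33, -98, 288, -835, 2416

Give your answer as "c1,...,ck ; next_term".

-4,-4,-3,-2 ; -6992

  a_4 = -4·4 + -4·1 + -3·-2 + -2·-1 = -12
  a_5 = -4·-12 + -4·4 + -3·1 + -2·-2 = 33
  a_6 = -4·33 + -4·-12 + -3·4 + -2·1 = -98
  a_7 = -4·-98 + -4·33 + -3·-12 + -2·4 = 288
  a_8 = -4·288 + -4·-98 + -3·33 + -2·-12 = -835
  a_9 = -4·-835 + -4·288 + -3·-98 + -2·33 = 2416
  a_10 = -4·2416 + -4·-835 + -3·288 + -2·-98 = -6992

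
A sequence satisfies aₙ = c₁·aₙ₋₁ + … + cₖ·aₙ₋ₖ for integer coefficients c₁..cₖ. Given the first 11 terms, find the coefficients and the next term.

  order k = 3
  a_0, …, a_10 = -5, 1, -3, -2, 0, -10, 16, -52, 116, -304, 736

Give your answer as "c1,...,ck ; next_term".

  a_3 = -2·-3 + 2·1 + 2·-5 = -2
  a_4 = -2·-2 + 2·-3 + 2·1 = 0
  a_5 = -2·0 + 2·-2 + 2·-3 = -10
  a_6 = -2·-10 + 2·0 + 2·-2 = 16
  a_7 = -2·16 + 2·-10 + 2·0 = -52
  a_8 = -2·-52 + 2·16 + 2·-10 = 116
  a_9 = -2·116 + 2·-52 + 2·16 = -304
  a_10 = -2·-304 + 2·116 + 2·-52 = 736
  a_11 = -2·736 + 2·-304 + 2·116 = -1848

-2,2,2 ; -1848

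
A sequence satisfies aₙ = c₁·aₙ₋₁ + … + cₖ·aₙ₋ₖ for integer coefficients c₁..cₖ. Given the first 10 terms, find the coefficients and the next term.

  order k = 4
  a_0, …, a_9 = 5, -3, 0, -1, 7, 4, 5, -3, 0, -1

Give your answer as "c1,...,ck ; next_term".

  a_4 = 1·-1 + 0·0 + -1·-3 + 1·5 = 7
  a_5 = 1·7 + 0·-1 + -1·0 + 1·-3 = 4
  a_6 = 1·4 + 0·7 + -1·-1 + 1·0 = 5
  a_7 = 1·5 + 0·4 + -1·7 + 1·-1 = -3
  a_8 = 1·-3 + 0·5 + -1·4 + 1·7 = 0
  a_9 = 1·0 + 0·-3 + -1·5 + 1·4 = -1
  a_10 = 1·-1 + 0·0 + -1·-3 + 1·5 = 7

1,0,-1,1 ; 7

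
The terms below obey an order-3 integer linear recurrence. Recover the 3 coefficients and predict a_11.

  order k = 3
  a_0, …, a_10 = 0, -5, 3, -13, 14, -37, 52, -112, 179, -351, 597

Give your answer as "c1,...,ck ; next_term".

  a_3 = -1·3 + 2·-5 + 1·0 = -13
  a_4 = -1·-13 + 2·3 + 1·-5 = 14
  a_5 = -1·14 + 2·-13 + 1·3 = -37
  a_6 = -1·-37 + 2·14 + 1·-13 = 52
  a_7 = -1·52 + 2·-37 + 1·14 = -112
  a_8 = -1·-112 + 2·52 + 1·-37 = 179
  a_9 = -1·179 + 2·-112 + 1·52 = -351
  a_10 = -1·-351 + 2·179 + 1·-112 = 597
  a_11 = -1·597 + 2·-351 + 1·179 = -1120

-1,2,1 ; -1120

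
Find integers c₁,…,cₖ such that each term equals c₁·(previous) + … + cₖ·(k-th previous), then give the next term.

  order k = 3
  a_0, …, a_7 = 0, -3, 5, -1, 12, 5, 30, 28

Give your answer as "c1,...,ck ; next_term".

  a_3 = 1·5 + 2·-3 + -1·0 = -1
  a_4 = 1·-1 + 2·5 + -1·-3 = 12
  a_5 = 1·12 + 2·-1 + -1·5 = 5
  a_6 = 1·5 + 2·12 + -1·-1 = 30
  a_7 = 1·30 + 2·5 + -1·12 = 28
  a_8 = 1·28 + 2·30 + -1·5 = 83

1,2,-1 ; 83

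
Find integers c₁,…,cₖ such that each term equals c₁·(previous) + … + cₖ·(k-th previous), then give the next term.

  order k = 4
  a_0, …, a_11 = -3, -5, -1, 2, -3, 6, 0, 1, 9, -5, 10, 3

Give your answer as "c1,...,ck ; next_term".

0,1,1,-1 ; -4

  a_4 = 0·2 + 1·-1 + 1·-5 + -1·-3 = -3
  a_5 = 0·-3 + 1·2 + 1·-1 + -1·-5 = 6
  a_6 = 0·6 + 1·-3 + 1·2 + -1·-1 = 0
  a_7 = 0·0 + 1·6 + 1·-3 + -1·2 = 1
  a_8 = 0·1 + 1·0 + 1·6 + -1·-3 = 9
  a_9 = 0·9 + 1·1 + 1·0 + -1·6 = -5
  a_10 = 0·-5 + 1·9 + 1·1 + -1·0 = 10
  a_11 = 0·10 + 1·-5 + 1·9 + -1·1 = 3
  a_12 = 0·3 + 1·10 + 1·-5 + -1·9 = -4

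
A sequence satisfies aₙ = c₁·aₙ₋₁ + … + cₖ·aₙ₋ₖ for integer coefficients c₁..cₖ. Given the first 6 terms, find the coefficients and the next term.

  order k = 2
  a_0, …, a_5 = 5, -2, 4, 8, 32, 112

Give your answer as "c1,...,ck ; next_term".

  a_2 = 3·-2 + 2·5 = 4
  a_3 = 3·4 + 2·-2 = 8
  a_4 = 3·8 + 2·4 = 32
  a_5 = 3·32 + 2·8 = 112
  a_6 = 3·112 + 2·32 = 400

3,2 ; 400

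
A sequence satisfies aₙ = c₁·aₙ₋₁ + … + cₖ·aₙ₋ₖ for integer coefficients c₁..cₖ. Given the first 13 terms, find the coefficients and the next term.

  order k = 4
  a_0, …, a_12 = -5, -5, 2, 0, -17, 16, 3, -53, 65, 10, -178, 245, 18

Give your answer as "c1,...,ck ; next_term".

  a_4 = -1·0 + -1·2 + 2·-5 + 1·-5 = -17
  a_5 = -1·-17 + -1·0 + 2·2 + 1·-5 = 16
  a_6 = -1·16 + -1·-17 + 2·0 + 1·2 = 3
  a_7 = -1·3 + -1·16 + 2·-17 + 1·0 = -53
  a_8 = -1·-53 + -1·3 + 2·16 + 1·-17 = 65
  a_9 = -1·65 + -1·-53 + 2·3 + 1·16 = 10
  a_10 = -1·10 + -1·65 + 2·-53 + 1·3 = -178
  a_11 = -1·-178 + -1·10 + 2·65 + 1·-53 = 245
  a_12 = -1·245 + -1·-178 + 2·10 + 1·65 = 18
  a_13 = -1·18 + -1·245 + 2·-178 + 1·10 = -609

-1,-1,2,1 ; -609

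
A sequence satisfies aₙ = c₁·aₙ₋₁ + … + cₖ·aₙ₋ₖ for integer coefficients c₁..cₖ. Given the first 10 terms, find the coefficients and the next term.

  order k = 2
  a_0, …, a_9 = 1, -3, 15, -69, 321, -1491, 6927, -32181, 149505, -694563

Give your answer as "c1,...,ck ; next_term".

-4,3 ; 3226767

  a_2 = -4·-3 + 3·1 = 15
  a_3 = -4·15 + 3·-3 = -69
  a_4 = -4·-69 + 3·15 = 321
  a_5 = -4·321 + 3·-69 = -1491
  a_6 = -4·-1491 + 3·321 = 6927
  a_7 = -4·6927 + 3·-1491 = -32181
  a_8 = -4·-32181 + 3·6927 = 149505
  a_9 = -4·149505 + 3·-32181 = -694563
  a_10 = -4·-694563 + 3·149505 = 3226767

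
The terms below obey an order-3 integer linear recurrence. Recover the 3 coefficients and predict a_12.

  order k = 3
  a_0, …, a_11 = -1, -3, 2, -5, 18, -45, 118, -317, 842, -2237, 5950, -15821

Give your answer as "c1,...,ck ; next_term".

-2,1,-2 ; 42066

  a_3 = -2·2 + 1·-3 + -2·-1 = -5
  a_4 = -2·-5 + 1·2 + -2·-3 = 18
  a_5 = -2·18 + 1·-5 + -2·2 = -45
  a_6 = -2·-45 + 1·18 + -2·-5 = 118
  a_7 = -2·118 + 1·-45 + -2·18 = -317
  a_8 = -2·-317 + 1·118 + -2·-45 = 842
  a_9 = -2·842 + 1·-317 + -2·118 = -2237
  a_10 = -2·-2237 + 1·842 + -2·-317 = 5950
  a_11 = -2·5950 + 1·-2237 + -2·842 = -15821
  a_12 = -2·-15821 + 1·5950 + -2·-2237 = 42066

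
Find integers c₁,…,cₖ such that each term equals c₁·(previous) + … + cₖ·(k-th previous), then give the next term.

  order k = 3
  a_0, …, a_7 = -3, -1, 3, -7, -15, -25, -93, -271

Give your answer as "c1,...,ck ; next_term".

  a_3 = 2·3 + 1·-1 + 4·-3 = -7
  a_4 = 2·-7 + 1·3 + 4·-1 = -15
  a_5 = 2·-15 + 1·-7 + 4·3 = -25
  a_6 = 2·-25 + 1·-15 + 4·-7 = -93
  a_7 = 2·-93 + 1·-25 + 4·-15 = -271
  a_8 = 2·-271 + 1·-93 + 4·-25 = -735

2,1,4 ; -735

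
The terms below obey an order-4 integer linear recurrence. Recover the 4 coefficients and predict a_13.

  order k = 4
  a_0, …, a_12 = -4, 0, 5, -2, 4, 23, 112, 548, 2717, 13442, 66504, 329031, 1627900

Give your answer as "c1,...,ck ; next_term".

  a_4 = 4·-2 + 4·5 + 3·0 + 2·-4 = 4
  a_5 = 4·4 + 4·-2 + 3·5 + 2·0 = 23
  a_6 = 4·23 + 4·4 + 3·-2 + 2·5 = 112
  a_7 = 4·112 + 4·23 + 3·4 + 2·-2 = 548
  a_8 = 4·548 + 4·112 + 3·23 + 2·4 = 2717
  a_9 = 4·2717 + 4·548 + 3·112 + 2·23 = 13442
  a_10 = 4·13442 + 4·2717 + 3·548 + 2·112 = 66504
  a_11 = 4·66504 + 4·13442 + 3·2717 + 2·548 = 329031
  a_12 = 4·329031 + 4·66504 + 3·13442 + 2·2717 = 1627900
  a_13 = 4·1627900 + 4·329031 + 3·66504 + 2·13442 = 8054120

4,4,3,2 ; 8054120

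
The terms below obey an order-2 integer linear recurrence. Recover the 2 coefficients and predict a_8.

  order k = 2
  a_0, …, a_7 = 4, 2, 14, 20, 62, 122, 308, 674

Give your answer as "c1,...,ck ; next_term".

  a_2 = 1·2 + 3·4 = 14
  a_3 = 1·14 + 3·2 = 20
  a_4 = 1·20 + 3·14 = 62
  a_5 = 1·62 + 3·20 = 122
  a_6 = 1·122 + 3·62 = 308
  a_7 = 1·308 + 3·122 = 674
  a_8 = 1·674 + 3·308 = 1598

1,3 ; 1598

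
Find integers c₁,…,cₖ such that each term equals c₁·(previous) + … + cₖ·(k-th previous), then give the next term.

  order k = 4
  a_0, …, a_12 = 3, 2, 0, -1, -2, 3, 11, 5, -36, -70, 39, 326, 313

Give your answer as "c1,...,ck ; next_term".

  a_4 = 1·-1 + -3·0 + -2·2 + 1·3 = -2
  a_5 = 1·-2 + -3·-1 + -2·0 + 1·2 = 3
  a_6 = 1·3 + -3·-2 + -2·-1 + 1·0 = 11
  a_7 = 1·11 + -3·3 + -2·-2 + 1·-1 = 5
  a_8 = 1·5 + -3·11 + -2·3 + 1·-2 = -36
  a_9 = 1·-36 + -3·5 + -2·11 + 1·3 = -70
  a_10 = 1·-70 + -3·-36 + -2·5 + 1·11 = 39
  a_11 = 1·39 + -3·-70 + -2·-36 + 1·5 = 326
  a_12 = 1·326 + -3·39 + -2·-70 + 1·-36 = 313
  a_13 = 1·313 + -3·326 + -2·39 + 1·-70 = -813

1,-3,-2,1 ; -813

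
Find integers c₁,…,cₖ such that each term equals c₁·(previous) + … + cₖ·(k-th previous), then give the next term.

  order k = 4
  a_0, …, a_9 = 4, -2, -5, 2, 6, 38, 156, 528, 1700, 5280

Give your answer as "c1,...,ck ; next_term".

  a_4 = 4·2 + -2·-5 + -2·-2 + -4·4 = 6
  a_5 = 4·6 + -2·2 + -2·-5 + -4·-2 = 38
  a_6 = 4·38 + -2·6 + -2·2 + -4·-5 = 156
  a_7 = 4·156 + -2·38 + -2·6 + -4·2 = 528
  a_8 = 4·528 + -2·156 + -2·38 + -4·6 = 1700
  a_9 = 4·1700 + -2·528 + -2·156 + -4·38 = 5280
  a_10 = 4·5280 + -2·1700 + -2·528 + -4·156 = 16040

4,-2,-2,-4 ; 16040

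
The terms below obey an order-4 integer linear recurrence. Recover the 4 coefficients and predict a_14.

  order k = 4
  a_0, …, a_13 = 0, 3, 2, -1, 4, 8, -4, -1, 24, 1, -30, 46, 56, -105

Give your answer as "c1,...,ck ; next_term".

  a_4 = 0·-1 + -1·2 + 2·3 + 1·0 = 4
  a_5 = 0·4 + -1·-1 + 2·2 + 1·3 = 8
  a_6 = 0·8 + -1·4 + 2·-1 + 1·2 = -4
  a_7 = 0·-4 + -1·8 + 2·4 + 1·-1 = -1
  a_8 = 0·-1 + -1·-4 + 2·8 + 1·4 = 24
  a_9 = 0·24 + -1·-1 + 2·-4 + 1·8 = 1
  a_10 = 0·1 + -1·24 + 2·-1 + 1·-4 = -30
  a_11 = 0·-30 + -1·1 + 2·24 + 1·-1 = 46
  a_12 = 0·46 + -1·-30 + 2·1 + 1·24 = 56
  a_13 = 0·56 + -1·46 + 2·-30 + 1·1 = -105
  a_14 = 0·-105 + -1·56 + 2·46 + 1·-30 = 6

0,-1,2,1 ; 6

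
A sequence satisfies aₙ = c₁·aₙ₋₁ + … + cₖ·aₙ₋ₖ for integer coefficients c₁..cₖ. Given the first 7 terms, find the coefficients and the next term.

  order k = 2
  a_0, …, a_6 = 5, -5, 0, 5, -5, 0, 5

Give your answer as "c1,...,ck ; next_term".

  a_2 = -1·-5 + -1·5 = 0
  a_3 = -1·0 + -1·-5 = 5
  a_4 = -1·5 + -1·0 = -5
  a_5 = -1·-5 + -1·5 = 0
  a_6 = -1·0 + -1·-5 = 5
  a_7 = -1·5 + -1·0 = -5

-1,-1 ; -5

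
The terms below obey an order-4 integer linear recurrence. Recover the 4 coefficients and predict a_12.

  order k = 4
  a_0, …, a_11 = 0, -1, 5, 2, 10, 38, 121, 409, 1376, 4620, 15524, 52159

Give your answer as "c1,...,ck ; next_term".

3,1,1,-1 ; 175245

  a_4 = 3·2 + 1·5 + 1·-1 + -1·0 = 10
  a_5 = 3·10 + 1·2 + 1·5 + -1·-1 = 38
  a_6 = 3·38 + 1·10 + 1·2 + -1·5 = 121
  a_7 = 3·121 + 1·38 + 1·10 + -1·2 = 409
  a_8 = 3·409 + 1·121 + 1·38 + -1·10 = 1376
  a_9 = 3·1376 + 1·409 + 1·121 + -1·38 = 4620
  a_10 = 3·4620 + 1·1376 + 1·409 + -1·121 = 15524
  a_11 = 3·15524 + 1·4620 + 1·1376 + -1·409 = 52159
  a_12 = 3·52159 + 1·15524 + 1·4620 + -1·1376 = 175245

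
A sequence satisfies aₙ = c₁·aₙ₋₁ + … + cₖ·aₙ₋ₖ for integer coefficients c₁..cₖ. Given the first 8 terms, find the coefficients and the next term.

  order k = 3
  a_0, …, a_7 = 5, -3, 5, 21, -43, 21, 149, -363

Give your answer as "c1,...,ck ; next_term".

  a_3 = -1·5 + -2·-3 + 4·5 = 21
  a_4 = -1·21 + -2·5 + 4·-3 = -43
  a_5 = -1·-43 + -2·21 + 4·5 = 21
  a_6 = -1·21 + -2·-43 + 4·21 = 149
  a_7 = -1·149 + -2·21 + 4·-43 = -363
  a_8 = -1·-363 + -2·149 + 4·21 = 149

-1,-2,4 ; 149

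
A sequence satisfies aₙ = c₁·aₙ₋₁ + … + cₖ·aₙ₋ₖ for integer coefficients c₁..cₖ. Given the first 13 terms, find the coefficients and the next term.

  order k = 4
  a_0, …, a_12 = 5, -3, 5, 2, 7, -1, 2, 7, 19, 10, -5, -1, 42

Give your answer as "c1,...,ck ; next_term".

  a_4 = 1·2 + -1·5 + 0·-3 + 2·5 = 7
  a_5 = 1·7 + -1·2 + 0·5 + 2·-3 = -1
  a_6 = 1·-1 + -1·7 + 0·2 + 2·5 = 2
  a_7 = 1·2 + -1·-1 + 0·7 + 2·2 = 7
  a_8 = 1·7 + -1·2 + 0·-1 + 2·7 = 19
  a_9 = 1·19 + -1·7 + 0·2 + 2·-1 = 10
  a_10 = 1·10 + -1·19 + 0·7 + 2·2 = -5
  a_11 = 1·-5 + -1·10 + 0·19 + 2·7 = -1
  a_12 = 1·-1 + -1·-5 + 0·10 + 2·19 = 42
  a_13 = 1·42 + -1·-1 + 0·-5 + 2·10 = 63

1,-1,0,2 ; 63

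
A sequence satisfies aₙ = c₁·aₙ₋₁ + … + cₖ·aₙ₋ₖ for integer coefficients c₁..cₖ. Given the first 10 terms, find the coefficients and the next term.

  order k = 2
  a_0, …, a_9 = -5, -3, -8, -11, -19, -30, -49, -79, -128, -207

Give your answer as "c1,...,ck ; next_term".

1,1 ; -335

  a_2 = 1·-3 + 1·-5 = -8
  a_3 = 1·-8 + 1·-3 = -11
  a_4 = 1·-11 + 1·-8 = -19
  a_5 = 1·-19 + 1·-11 = -30
  a_6 = 1·-30 + 1·-19 = -49
  a_7 = 1·-49 + 1·-30 = -79
  a_8 = 1·-79 + 1·-49 = -128
  a_9 = 1·-128 + 1·-79 = -207
  a_10 = 1·-207 + 1·-128 = -335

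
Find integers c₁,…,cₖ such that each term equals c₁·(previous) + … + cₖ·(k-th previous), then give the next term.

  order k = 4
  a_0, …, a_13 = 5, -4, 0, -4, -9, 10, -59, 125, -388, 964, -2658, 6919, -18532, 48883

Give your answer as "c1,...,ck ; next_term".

  a_4 = -2·-4 + 3·0 + 3·-4 + -1·5 = -9
  a_5 = -2·-9 + 3·-4 + 3·0 + -1·-4 = 10
  a_6 = -2·10 + 3·-9 + 3·-4 + -1·0 = -59
  a_7 = -2·-59 + 3·10 + 3·-9 + -1·-4 = 125
  a_8 = -2·125 + 3·-59 + 3·10 + -1·-9 = -388
  a_9 = -2·-388 + 3·125 + 3·-59 + -1·10 = 964
  a_10 = -2·964 + 3·-388 + 3·125 + -1·-59 = -2658
  a_11 = -2·-2658 + 3·964 + 3·-388 + -1·125 = 6919
  a_12 = -2·6919 + 3·-2658 + 3·964 + -1·-388 = -18532
  a_13 = -2·-18532 + 3·6919 + 3·-2658 + -1·964 = 48883
  a_14 = -2·48883 + 3·-18532 + 3·6919 + -1·-2658 = -129947

-2,3,3,-1 ; -129947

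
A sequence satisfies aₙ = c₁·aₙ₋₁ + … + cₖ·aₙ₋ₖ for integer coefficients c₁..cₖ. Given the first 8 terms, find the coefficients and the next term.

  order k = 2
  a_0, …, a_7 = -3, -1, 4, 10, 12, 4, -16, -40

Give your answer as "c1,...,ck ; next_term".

2,-2 ; -48

  a_2 = 2·-1 + -2·-3 = 4
  a_3 = 2·4 + -2·-1 = 10
  a_4 = 2·10 + -2·4 = 12
  a_5 = 2·12 + -2·10 = 4
  a_6 = 2·4 + -2·12 = -16
  a_7 = 2·-16 + -2·4 = -40
  a_8 = 2·-40 + -2·-16 = -48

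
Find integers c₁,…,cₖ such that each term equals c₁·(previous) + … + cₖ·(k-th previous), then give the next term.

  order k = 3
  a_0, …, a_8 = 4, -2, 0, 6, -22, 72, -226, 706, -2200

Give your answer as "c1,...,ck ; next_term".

  a_3 = -3·0 + 1·-2 + 2·4 = 6
  a_4 = -3·6 + 1·0 + 2·-2 = -22
  a_5 = -3·-22 + 1·6 + 2·0 = 72
  a_6 = -3·72 + 1·-22 + 2·6 = -226
  a_7 = -3·-226 + 1·72 + 2·-22 = 706
  a_8 = -3·706 + 1·-226 + 2·72 = -2200
  a_9 = -3·-2200 + 1·706 + 2·-226 = 6854

-3,1,2 ; 6854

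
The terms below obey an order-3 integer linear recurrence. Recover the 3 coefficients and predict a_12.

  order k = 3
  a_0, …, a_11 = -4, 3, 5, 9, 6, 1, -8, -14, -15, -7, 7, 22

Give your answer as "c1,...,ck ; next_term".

1,0,-1 ; 29

  a_3 = 1·5 + 0·3 + -1·-4 = 9
  a_4 = 1·9 + 0·5 + -1·3 = 6
  a_5 = 1·6 + 0·9 + -1·5 = 1
  a_6 = 1·1 + 0·6 + -1·9 = -8
  a_7 = 1·-8 + 0·1 + -1·6 = -14
  a_8 = 1·-14 + 0·-8 + -1·1 = -15
  a_9 = 1·-15 + 0·-14 + -1·-8 = -7
  a_10 = 1·-7 + 0·-15 + -1·-14 = 7
  a_11 = 1·7 + 0·-7 + -1·-15 = 22
  a_12 = 1·22 + 0·7 + -1·-7 = 29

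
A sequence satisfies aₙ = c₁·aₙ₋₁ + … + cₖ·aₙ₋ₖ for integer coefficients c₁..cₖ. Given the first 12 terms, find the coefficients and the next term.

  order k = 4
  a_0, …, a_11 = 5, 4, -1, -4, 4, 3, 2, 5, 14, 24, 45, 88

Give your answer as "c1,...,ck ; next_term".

  a_4 = 1·-4 + 1·-1 + 1·4 + 1·5 = 4
  a_5 = 1·4 + 1·-4 + 1·-1 + 1·4 = 3
  a_6 = 1·3 + 1·4 + 1·-4 + 1·-1 = 2
  a_7 = 1·2 + 1·3 + 1·4 + 1·-4 = 5
  a_8 = 1·5 + 1·2 + 1·3 + 1·4 = 14
  a_9 = 1·14 + 1·5 + 1·2 + 1·3 = 24
  a_10 = 1·24 + 1·14 + 1·5 + 1·2 = 45
  a_11 = 1·45 + 1·24 + 1·14 + 1·5 = 88
  a_12 = 1·88 + 1·45 + 1·24 + 1·14 = 171

1,1,1,1 ; 171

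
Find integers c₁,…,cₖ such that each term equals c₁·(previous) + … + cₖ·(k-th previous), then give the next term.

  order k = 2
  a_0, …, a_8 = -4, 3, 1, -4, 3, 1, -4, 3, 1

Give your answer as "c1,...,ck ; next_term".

-1,-1 ; -4

  a_2 = -1·3 + -1·-4 = 1
  a_3 = -1·1 + -1·3 = -4
  a_4 = -1·-4 + -1·1 = 3
  a_5 = -1·3 + -1·-4 = 1
  a_6 = -1·1 + -1·3 = -4
  a_7 = -1·-4 + -1·1 = 3
  a_8 = -1·3 + -1·-4 = 1
  a_9 = -1·1 + -1·3 = -4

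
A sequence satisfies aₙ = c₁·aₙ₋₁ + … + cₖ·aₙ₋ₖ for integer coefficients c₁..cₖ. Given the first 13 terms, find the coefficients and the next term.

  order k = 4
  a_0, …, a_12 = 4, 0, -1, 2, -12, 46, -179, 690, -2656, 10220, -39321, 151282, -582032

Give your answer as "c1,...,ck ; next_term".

  a_4 = -4·2 + 0·-1 + 2·0 + -1·4 = -12
  a_5 = -4·-12 + 0·2 + 2·-1 + -1·0 = 46
  a_6 = -4·46 + 0·-12 + 2·2 + -1·-1 = -179
  a_7 = -4·-179 + 0·46 + 2·-12 + -1·2 = 690
  a_8 = -4·690 + 0·-179 + 2·46 + -1·-12 = -2656
  a_9 = -4·-2656 + 0·690 + 2·-179 + -1·46 = 10220
  a_10 = -4·10220 + 0·-2656 + 2·690 + -1·-179 = -39321
  a_11 = -4·-39321 + 0·10220 + 2·-2656 + -1·690 = 151282
  a_12 = -4·151282 + 0·-39321 + 2·10220 + -1·-2656 = -582032
  a_13 = -4·-582032 + 0·151282 + 2·-39321 + -1·10220 = 2239266

-4,0,2,-1 ; 2239266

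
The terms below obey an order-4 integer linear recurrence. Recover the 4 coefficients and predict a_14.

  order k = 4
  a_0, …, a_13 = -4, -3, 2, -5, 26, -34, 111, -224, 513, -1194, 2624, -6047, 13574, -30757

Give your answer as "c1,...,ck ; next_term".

  a_4 = -1·-5 + 3·2 + -1·-3 + -3·-4 = 26
  a_5 = -1·26 + 3·-5 + -1·2 + -3·-3 = -34
  a_6 = -1·-34 + 3·26 + -1·-5 + -3·2 = 111
  a_7 = -1·111 + 3·-34 + -1·26 + -3·-5 = -224
  a_8 = -1·-224 + 3·111 + -1·-34 + -3·26 = 513
  a_9 = -1·513 + 3·-224 + -1·111 + -3·-34 = -1194
  a_10 = -1·-1194 + 3·513 + -1·-224 + -3·111 = 2624
  a_11 = -1·2624 + 3·-1194 + -1·513 + -3·-224 = -6047
  a_12 = -1·-6047 + 3·2624 + -1·-1194 + -3·513 = 13574
  a_13 = -1·13574 + 3·-6047 + -1·2624 + -3·-1194 = -30757
  a_14 = -1·-30757 + 3·13574 + -1·-6047 + -3·2624 = 69654

-1,3,-1,-3 ; 69654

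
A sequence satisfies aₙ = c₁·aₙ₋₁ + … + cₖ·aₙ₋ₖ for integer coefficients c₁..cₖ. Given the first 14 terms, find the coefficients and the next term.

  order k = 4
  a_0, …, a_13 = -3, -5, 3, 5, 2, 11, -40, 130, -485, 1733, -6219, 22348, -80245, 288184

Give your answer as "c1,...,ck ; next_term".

  a_4 = -3·5 + 2·3 + -1·-5 + -2·-3 = 2
  a_5 = -3·2 + 2·5 + -1·3 + -2·-5 = 11
  a_6 = -3·11 + 2·2 + -1·5 + -2·3 = -40
  a_7 = -3·-40 + 2·11 + -1·2 + -2·5 = 130
  a_8 = -3·130 + 2·-40 + -1·11 + -2·2 = -485
  a_9 = -3·-485 + 2·130 + -1·-40 + -2·11 = 1733
  a_10 = -3·1733 + 2·-485 + -1·130 + -2·-40 = -6219
  a_11 = -3·-6219 + 2·1733 + -1·-485 + -2·130 = 22348
  a_12 = -3·22348 + 2·-6219 + -1·1733 + -2·-485 = -80245
  a_13 = -3·-80245 + 2·22348 + -1·-6219 + -2·1733 = 288184
  a_14 = -3·288184 + 2·-80245 + -1·22348 + -2·-6219 = -1034952

-3,2,-1,-2 ; -1034952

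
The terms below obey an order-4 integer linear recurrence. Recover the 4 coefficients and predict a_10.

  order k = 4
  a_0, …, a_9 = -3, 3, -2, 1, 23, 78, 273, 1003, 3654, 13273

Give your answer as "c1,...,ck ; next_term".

  a_4 = 4·1 + -2·-2 + 3·3 + -2·-3 = 23
  a_5 = 4·23 + -2·1 + 3·-2 + -2·3 = 78
  a_6 = 4·78 + -2·23 + 3·1 + -2·-2 = 273
  a_7 = 4·273 + -2·78 + 3·23 + -2·1 = 1003
  a_8 = 4·1003 + -2·273 + 3·78 + -2·23 = 3654
  a_9 = 4·3654 + -2·1003 + 3·273 + -2·78 = 13273
  a_10 = 4·13273 + -2·3654 + 3·1003 + -2·273 = 48247

4,-2,3,-2 ; 48247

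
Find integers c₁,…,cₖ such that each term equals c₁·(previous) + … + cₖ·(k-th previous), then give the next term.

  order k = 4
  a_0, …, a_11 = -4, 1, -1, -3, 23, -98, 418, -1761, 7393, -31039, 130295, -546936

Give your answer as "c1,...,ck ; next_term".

-4,1,0,-3 ; 2295860

  a_4 = -4·-3 + 1·-1 + 0·1 + -3·-4 = 23
  a_5 = -4·23 + 1·-3 + 0·-1 + -3·1 = -98
  a_6 = -4·-98 + 1·23 + 0·-3 + -3·-1 = 418
  a_7 = -4·418 + 1·-98 + 0·23 + -3·-3 = -1761
  a_8 = -4·-1761 + 1·418 + 0·-98 + -3·23 = 7393
  a_9 = -4·7393 + 1·-1761 + 0·418 + -3·-98 = -31039
  a_10 = -4·-31039 + 1·7393 + 0·-1761 + -3·418 = 130295
  a_11 = -4·130295 + 1·-31039 + 0·7393 + -3·-1761 = -546936
  a_12 = -4·-546936 + 1·130295 + 0·-31039 + -3·7393 = 2295860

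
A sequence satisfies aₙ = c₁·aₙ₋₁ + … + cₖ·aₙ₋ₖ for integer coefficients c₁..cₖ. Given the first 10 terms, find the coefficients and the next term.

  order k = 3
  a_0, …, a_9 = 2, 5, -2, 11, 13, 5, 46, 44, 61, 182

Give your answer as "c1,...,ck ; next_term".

0,1,3 ; 193

  a_3 = 0·-2 + 1·5 + 3·2 = 11
  a_4 = 0·11 + 1·-2 + 3·5 = 13
  a_5 = 0·13 + 1·11 + 3·-2 = 5
  a_6 = 0·5 + 1·13 + 3·11 = 46
  a_7 = 0·46 + 1·5 + 3·13 = 44
  a_8 = 0·44 + 1·46 + 3·5 = 61
  a_9 = 0·61 + 1·44 + 3·46 = 182
  a_10 = 0·182 + 1·61 + 3·44 = 193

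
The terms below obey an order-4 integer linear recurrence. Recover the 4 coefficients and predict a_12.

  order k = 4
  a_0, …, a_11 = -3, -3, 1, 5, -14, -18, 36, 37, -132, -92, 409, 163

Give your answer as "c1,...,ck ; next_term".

0,-2,1,3 ; -1306

  a_4 = 0·5 + -2·1 + 1·-3 + 3·-3 = -14
  a_5 = 0·-14 + -2·5 + 1·1 + 3·-3 = -18
  a_6 = 0·-18 + -2·-14 + 1·5 + 3·1 = 36
  a_7 = 0·36 + -2·-18 + 1·-14 + 3·5 = 37
  a_8 = 0·37 + -2·36 + 1·-18 + 3·-14 = -132
  a_9 = 0·-132 + -2·37 + 1·36 + 3·-18 = -92
  a_10 = 0·-92 + -2·-132 + 1·37 + 3·36 = 409
  a_11 = 0·409 + -2·-92 + 1·-132 + 3·37 = 163
  a_12 = 0·163 + -2·409 + 1·-92 + 3·-132 = -1306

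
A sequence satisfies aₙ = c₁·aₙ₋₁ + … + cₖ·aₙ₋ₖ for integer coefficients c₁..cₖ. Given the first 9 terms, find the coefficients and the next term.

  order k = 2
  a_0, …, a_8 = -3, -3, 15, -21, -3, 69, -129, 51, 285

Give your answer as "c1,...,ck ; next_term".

  a_2 = -2·-3 + -3·-3 = 15
  a_3 = -2·15 + -3·-3 = -21
  a_4 = -2·-21 + -3·15 = -3
  a_5 = -2·-3 + -3·-21 = 69
  a_6 = -2·69 + -3·-3 = -129
  a_7 = -2·-129 + -3·69 = 51
  a_8 = -2·51 + -3·-129 = 285
  a_9 = -2·285 + -3·51 = -723

-2,-3 ; -723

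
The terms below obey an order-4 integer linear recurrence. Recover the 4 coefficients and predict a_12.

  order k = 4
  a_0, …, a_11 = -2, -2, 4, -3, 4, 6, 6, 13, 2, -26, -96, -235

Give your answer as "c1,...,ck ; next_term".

2,0,-2,-3 ; -424

  a_4 = 2·-3 + 0·4 + -2·-2 + -3·-2 = 4
  a_5 = 2·4 + 0·-3 + -2·4 + -3·-2 = 6
  a_6 = 2·6 + 0·4 + -2·-3 + -3·4 = 6
  a_7 = 2·6 + 0·6 + -2·4 + -3·-3 = 13
  a_8 = 2·13 + 0·6 + -2·6 + -3·4 = 2
  a_9 = 2·2 + 0·13 + -2·6 + -3·6 = -26
  a_10 = 2·-26 + 0·2 + -2·13 + -3·6 = -96
  a_11 = 2·-96 + 0·-26 + -2·2 + -3·13 = -235
  a_12 = 2·-235 + 0·-96 + -2·-26 + -3·2 = -424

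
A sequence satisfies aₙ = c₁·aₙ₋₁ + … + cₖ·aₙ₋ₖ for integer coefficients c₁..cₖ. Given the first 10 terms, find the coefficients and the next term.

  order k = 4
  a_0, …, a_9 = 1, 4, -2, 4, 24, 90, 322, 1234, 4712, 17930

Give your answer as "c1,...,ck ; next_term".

  a_4 = 3·4 + 2·-2 + 3·4 + 4·1 = 24
  a_5 = 3·24 + 2·4 + 3·-2 + 4·4 = 90
  a_6 = 3·90 + 2·24 + 3·4 + 4·-2 = 322
  a_7 = 3·322 + 2·90 + 3·24 + 4·4 = 1234
  a_8 = 3·1234 + 2·322 + 3·90 + 4·24 = 4712
  a_9 = 3·4712 + 2·1234 + 3·322 + 4·90 = 17930
  a_10 = 3·17930 + 2·4712 + 3·1234 + 4·322 = 68204

3,2,3,4 ; 68204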